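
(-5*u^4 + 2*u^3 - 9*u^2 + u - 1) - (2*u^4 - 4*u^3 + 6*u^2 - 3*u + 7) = -7*u^4 + 6*u^3 - 15*u^2 + 4*u - 8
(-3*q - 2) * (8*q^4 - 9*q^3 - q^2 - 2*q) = -24*q^5 + 11*q^4 + 21*q^3 + 8*q^2 + 4*q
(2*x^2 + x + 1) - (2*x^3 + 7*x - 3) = -2*x^3 + 2*x^2 - 6*x + 4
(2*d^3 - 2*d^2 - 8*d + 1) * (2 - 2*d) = -4*d^4 + 8*d^3 + 12*d^2 - 18*d + 2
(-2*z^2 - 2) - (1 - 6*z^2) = 4*z^2 - 3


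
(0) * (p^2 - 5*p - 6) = 0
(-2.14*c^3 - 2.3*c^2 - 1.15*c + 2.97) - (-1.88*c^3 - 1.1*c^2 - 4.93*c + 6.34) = -0.26*c^3 - 1.2*c^2 + 3.78*c - 3.37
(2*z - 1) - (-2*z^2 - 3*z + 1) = 2*z^2 + 5*z - 2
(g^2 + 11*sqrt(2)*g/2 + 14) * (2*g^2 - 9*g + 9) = 2*g^4 - 9*g^3 + 11*sqrt(2)*g^3 - 99*sqrt(2)*g^2/2 + 37*g^2 - 126*g + 99*sqrt(2)*g/2 + 126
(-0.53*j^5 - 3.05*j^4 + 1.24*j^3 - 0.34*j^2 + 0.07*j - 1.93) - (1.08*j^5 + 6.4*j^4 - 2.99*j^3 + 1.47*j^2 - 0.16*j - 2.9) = -1.61*j^5 - 9.45*j^4 + 4.23*j^3 - 1.81*j^2 + 0.23*j + 0.97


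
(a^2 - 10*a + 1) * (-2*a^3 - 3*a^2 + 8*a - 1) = -2*a^5 + 17*a^4 + 36*a^3 - 84*a^2 + 18*a - 1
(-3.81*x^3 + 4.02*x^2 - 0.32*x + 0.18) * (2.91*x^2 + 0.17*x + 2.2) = -11.0871*x^5 + 11.0505*x^4 - 8.6298*x^3 + 9.3134*x^2 - 0.6734*x + 0.396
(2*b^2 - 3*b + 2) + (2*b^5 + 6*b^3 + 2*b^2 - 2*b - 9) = 2*b^5 + 6*b^3 + 4*b^2 - 5*b - 7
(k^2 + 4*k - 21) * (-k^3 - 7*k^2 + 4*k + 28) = -k^5 - 11*k^4 - 3*k^3 + 191*k^2 + 28*k - 588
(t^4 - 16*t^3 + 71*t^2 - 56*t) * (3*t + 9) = 3*t^5 - 39*t^4 + 69*t^3 + 471*t^2 - 504*t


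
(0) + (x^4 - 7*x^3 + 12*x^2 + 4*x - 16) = x^4 - 7*x^3 + 12*x^2 + 4*x - 16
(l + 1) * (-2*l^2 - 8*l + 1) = -2*l^3 - 10*l^2 - 7*l + 1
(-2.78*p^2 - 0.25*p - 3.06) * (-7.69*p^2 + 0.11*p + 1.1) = 21.3782*p^4 + 1.6167*p^3 + 20.4459*p^2 - 0.6116*p - 3.366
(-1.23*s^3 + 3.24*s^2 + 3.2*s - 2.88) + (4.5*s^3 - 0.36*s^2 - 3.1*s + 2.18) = 3.27*s^3 + 2.88*s^2 + 0.1*s - 0.7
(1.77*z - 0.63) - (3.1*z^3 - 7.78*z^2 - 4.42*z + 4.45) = -3.1*z^3 + 7.78*z^2 + 6.19*z - 5.08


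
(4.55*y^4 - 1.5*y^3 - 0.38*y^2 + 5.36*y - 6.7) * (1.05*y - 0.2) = 4.7775*y^5 - 2.485*y^4 - 0.099*y^3 + 5.704*y^2 - 8.107*y + 1.34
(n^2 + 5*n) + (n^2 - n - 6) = 2*n^2 + 4*n - 6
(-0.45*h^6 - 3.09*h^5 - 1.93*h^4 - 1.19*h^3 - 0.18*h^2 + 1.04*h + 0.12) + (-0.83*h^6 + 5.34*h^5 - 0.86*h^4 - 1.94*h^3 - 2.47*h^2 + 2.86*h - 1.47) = -1.28*h^6 + 2.25*h^5 - 2.79*h^4 - 3.13*h^3 - 2.65*h^2 + 3.9*h - 1.35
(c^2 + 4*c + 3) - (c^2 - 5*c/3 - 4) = 17*c/3 + 7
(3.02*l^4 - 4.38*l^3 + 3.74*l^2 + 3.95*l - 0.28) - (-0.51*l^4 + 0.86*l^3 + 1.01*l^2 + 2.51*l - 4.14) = 3.53*l^4 - 5.24*l^3 + 2.73*l^2 + 1.44*l + 3.86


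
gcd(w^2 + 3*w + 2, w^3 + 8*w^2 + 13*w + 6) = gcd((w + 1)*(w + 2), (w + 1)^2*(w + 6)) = w + 1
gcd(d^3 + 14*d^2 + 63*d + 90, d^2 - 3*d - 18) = d + 3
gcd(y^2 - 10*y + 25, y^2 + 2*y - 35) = y - 5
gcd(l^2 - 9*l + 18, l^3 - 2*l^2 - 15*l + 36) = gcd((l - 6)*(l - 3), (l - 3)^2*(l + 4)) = l - 3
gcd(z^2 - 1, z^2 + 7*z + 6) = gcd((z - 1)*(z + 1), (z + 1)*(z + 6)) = z + 1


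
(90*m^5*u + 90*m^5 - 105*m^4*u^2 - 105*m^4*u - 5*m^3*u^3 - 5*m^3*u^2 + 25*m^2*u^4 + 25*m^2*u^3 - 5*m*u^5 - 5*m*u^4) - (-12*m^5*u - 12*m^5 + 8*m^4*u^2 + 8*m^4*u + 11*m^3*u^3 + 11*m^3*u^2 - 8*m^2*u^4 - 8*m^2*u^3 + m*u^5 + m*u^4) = 102*m^5*u + 102*m^5 - 113*m^4*u^2 - 113*m^4*u - 16*m^3*u^3 - 16*m^3*u^2 + 33*m^2*u^4 + 33*m^2*u^3 - 6*m*u^5 - 6*m*u^4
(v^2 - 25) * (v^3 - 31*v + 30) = v^5 - 56*v^3 + 30*v^2 + 775*v - 750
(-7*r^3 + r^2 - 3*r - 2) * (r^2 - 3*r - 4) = -7*r^5 + 22*r^4 + 22*r^3 + 3*r^2 + 18*r + 8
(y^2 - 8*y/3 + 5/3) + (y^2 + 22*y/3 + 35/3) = 2*y^2 + 14*y/3 + 40/3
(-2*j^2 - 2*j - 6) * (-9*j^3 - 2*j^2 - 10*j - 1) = 18*j^5 + 22*j^4 + 78*j^3 + 34*j^2 + 62*j + 6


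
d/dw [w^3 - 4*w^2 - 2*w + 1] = 3*w^2 - 8*w - 2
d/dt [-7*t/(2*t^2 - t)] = 14/(2*t - 1)^2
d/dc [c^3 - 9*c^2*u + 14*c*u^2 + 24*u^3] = 3*c^2 - 18*c*u + 14*u^2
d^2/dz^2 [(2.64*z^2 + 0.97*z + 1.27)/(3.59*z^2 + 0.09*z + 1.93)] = (23.296946*z^3 - 11.543286*z^2 - 37.863012*z + 1.75217)/(46.268279*z^6 + 3.479787*z^5 + 74.709336*z^4 + 3.742227*z^3 + 40.164072*z^2 + 1.005723*z + 7.189057)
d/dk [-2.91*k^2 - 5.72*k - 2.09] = -5.82*k - 5.72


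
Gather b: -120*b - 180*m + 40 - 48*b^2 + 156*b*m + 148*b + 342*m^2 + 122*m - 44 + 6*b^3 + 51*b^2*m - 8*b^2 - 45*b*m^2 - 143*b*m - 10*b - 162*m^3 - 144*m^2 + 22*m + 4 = 6*b^3 + b^2*(51*m - 56) + b*(-45*m^2 + 13*m + 18) - 162*m^3 + 198*m^2 - 36*m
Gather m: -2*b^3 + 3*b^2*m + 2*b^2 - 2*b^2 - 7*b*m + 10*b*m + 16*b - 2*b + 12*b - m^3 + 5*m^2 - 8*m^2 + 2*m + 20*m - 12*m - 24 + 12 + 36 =-2*b^3 + 26*b - m^3 - 3*m^2 + m*(3*b^2 + 3*b + 10) + 24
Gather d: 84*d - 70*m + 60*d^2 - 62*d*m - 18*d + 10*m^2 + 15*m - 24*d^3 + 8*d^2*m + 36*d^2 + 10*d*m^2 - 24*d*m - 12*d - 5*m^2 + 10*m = -24*d^3 + d^2*(8*m + 96) + d*(10*m^2 - 86*m + 54) + 5*m^2 - 45*m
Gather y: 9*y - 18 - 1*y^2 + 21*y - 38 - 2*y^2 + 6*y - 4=-3*y^2 + 36*y - 60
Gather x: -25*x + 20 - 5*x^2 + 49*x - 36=-5*x^2 + 24*x - 16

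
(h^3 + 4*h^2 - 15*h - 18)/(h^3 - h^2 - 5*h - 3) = (h + 6)/(h + 1)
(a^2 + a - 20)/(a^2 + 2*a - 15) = (a - 4)/(a - 3)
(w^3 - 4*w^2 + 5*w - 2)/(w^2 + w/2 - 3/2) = 2*(w^2 - 3*w + 2)/(2*w + 3)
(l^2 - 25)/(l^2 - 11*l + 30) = (l + 5)/(l - 6)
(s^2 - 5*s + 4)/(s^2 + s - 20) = (s - 1)/(s + 5)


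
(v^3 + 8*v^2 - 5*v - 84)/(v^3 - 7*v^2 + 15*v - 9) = (v^2 + 11*v + 28)/(v^2 - 4*v + 3)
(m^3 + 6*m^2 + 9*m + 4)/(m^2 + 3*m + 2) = (m^2 + 5*m + 4)/(m + 2)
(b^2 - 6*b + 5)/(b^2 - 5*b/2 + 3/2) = 2*(b - 5)/(2*b - 3)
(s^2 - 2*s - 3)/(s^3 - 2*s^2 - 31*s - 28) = (s - 3)/(s^2 - 3*s - 28)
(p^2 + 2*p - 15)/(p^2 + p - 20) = (p - 3)/(p - 4)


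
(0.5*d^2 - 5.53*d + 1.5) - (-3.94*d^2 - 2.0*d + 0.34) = 4.44*d^2 - 3.53*d + 1.16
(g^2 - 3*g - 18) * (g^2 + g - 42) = g^4 - 2*g^3 - 63*g^2 + 108*g + 756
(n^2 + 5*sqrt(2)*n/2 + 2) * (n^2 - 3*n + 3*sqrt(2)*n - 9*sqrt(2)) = n^4 - 3*n^3 + 11*sqrt(2)*n^3/2 - 33*sqrt(2)*n^2/2 + 17*n^2 - 51*n + 6*sqrt(2)*n - 18*sqrt(2)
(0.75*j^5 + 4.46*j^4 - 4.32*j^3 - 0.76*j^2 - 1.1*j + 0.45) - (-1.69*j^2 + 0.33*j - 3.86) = 0.75*j^5 + 4.46*j^4 - 4.32*j^3 + 0.93*j^2 - 1.43*j + 4.31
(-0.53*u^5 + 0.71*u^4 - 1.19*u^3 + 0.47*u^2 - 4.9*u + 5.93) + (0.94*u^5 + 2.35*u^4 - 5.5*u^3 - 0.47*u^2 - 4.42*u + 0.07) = 0.41*u^5 + 3.06*u^4 - 6.69*u^3 - 9.32*u + 6.0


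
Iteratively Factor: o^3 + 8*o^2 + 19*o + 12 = (o + 1)*(o^2 + 7*o + 12) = (o + 1)*(o + 4)*(o + 3)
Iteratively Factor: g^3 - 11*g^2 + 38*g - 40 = (g - 5)*(g^2 - 6*g + 8) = (g - 5)*(g - 4)*(g - 2)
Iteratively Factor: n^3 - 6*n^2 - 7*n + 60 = (n - 5)*(n^2 - n - 12) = (n - 5)*(n - 4)*(n + 3)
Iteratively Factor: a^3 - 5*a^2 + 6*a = (a)*(a^2 - 5*a + 6) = a*(a - 3)*(a - 2)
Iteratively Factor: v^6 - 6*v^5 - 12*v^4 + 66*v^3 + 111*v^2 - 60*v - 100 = (v + 2)*(v^5 - 8*v^4 + 4*v^3 + 58*v^2 - 5*v - 50) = (v - 1)*(v + 2)*(v^4 - 7*v^3 - 3*v^2 + 55*v + 50) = (v - 5)*(v - 1)*(v + 2)*(v^3 - 2*v^2 - 13*v - 10) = (v - 5)^2*(v - 1)*(v + 2)*(v^2 + 3*v + 2) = (v - 5)^2*(v - 1)*(v + 1)*(v + 2)*(v + 2)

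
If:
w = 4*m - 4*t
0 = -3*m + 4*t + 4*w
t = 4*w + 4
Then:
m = 48/29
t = 52/29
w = -16/29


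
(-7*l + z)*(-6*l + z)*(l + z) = 42*l^3 + 29*l^2*z - 12*l*z^2 + z^3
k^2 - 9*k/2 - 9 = (k - 6)*(k + 3/2)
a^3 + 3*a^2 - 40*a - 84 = (a - 6)*(a + 2)*(a + 7)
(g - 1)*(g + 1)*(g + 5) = g^3 + 5*g^2 - g - 5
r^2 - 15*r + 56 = (r - 8)*(r - 7)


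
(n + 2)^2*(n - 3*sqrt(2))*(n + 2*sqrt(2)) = n^4 - sqrt(2)*n^3 + 4*n^3 - 8*n^2 - 4*sqrt(2)*n^2 - 48*n - 4*sqrt(2)*n - 48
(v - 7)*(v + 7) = v^2 - 49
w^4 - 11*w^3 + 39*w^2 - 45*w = w*(w - 5)*(w - 3)^2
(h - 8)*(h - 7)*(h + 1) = h^3 - 14*h^2 + 41*h + 56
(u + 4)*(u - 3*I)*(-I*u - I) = -I*u^3 - 3*u^2 - 5*I*u^2 - 15*u - 4*I*u - 12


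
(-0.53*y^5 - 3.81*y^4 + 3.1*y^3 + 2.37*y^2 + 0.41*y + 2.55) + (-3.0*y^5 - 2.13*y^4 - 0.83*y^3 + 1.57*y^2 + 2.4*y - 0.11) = -3.53*y^5 - 5.94*y^4 + 2.27*y^3 + 3.94*y^2 + 2.81*y + 2.44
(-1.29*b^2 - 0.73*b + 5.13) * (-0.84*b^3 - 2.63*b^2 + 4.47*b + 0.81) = 1.0836*b^5 + 4.0059*b^4 - 8.1556*b^3 - 17.7999*b^2 + 22.3398*b + 4.1553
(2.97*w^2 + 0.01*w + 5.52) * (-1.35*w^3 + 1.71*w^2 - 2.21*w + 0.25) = -4.0095*w^5 + 5.0652*w^4 - 13.9986*w^3 + 10.1596*w^2 - 12.1967*w + 1.38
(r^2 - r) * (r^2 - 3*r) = r^4 - 4*r^3 + 3*r^2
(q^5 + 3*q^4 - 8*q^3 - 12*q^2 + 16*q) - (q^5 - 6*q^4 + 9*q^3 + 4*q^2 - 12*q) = 9*q^4 - 17*q^3 - 16*q^2 + 28*q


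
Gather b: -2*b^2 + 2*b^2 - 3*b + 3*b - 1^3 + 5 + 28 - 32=0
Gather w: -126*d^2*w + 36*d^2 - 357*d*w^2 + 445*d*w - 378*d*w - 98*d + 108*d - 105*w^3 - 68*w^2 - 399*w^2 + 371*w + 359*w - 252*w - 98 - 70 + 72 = 36*d^2 + 10*d - 105*w^3 + w^2*(-357*d - 467) + w*(-126*d^2 + 67*d + 478) - 96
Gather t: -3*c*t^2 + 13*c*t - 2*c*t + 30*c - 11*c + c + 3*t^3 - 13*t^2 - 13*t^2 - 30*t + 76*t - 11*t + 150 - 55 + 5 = 20*c + 3*t^3 + t^2*(-3*c - 26) + t*(11*c + 35) + 100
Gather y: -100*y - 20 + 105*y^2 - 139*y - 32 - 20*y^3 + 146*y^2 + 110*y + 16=-20*y^3 + 251*y^2 - 129*y - 36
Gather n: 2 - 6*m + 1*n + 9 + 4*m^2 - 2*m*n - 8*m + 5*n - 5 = 4*m^2 - 14*m + n*(6 - 2*m) + 6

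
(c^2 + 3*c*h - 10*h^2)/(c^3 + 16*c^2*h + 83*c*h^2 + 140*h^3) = (c - 2*h)/(c^2 + 11*c*h + 28*h^2)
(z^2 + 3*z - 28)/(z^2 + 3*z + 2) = (z^2 + 3*z - 28)/(z^2 + 3*z + 2)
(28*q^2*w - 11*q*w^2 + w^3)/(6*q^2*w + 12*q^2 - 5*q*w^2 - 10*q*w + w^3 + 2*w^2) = w*(28*q^2 - 11*q*w + w^2)/(6*q^2*w + 12*q^2 - 5*q*w^2 - 10*q*w + w^3 + 2*w^2)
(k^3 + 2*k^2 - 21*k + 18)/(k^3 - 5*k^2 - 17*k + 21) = (k^2 + 3*k - 18)/(k^2 - 4*k - 21)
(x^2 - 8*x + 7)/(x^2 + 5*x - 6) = (x - 7)/(x + 6)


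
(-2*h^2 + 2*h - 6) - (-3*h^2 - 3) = h^2 + 2*h - 3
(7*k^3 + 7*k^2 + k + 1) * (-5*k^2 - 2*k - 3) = -35*k^5 - 49*k^4 - 40*k^3 - 28*k^2 - 5*k - 3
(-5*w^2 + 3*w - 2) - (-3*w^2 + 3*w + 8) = -2*w^2 - 10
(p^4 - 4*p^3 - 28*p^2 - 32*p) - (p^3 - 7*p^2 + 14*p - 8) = p^4 - 5*p^3 - 21*p^2 - 46*p + 8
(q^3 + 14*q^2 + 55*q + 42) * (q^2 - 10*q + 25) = q^5 + 4*q^4 - 60*q^3 - 158*q^2 + 955*q + 1050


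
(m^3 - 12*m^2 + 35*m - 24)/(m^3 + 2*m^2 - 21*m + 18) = (m - 8)/(m + 6)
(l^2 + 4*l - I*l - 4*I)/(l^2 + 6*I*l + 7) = (l + 4)/(l + 7*I)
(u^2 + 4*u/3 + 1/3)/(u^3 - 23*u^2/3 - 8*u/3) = (u + 1)/(u*(u - 8))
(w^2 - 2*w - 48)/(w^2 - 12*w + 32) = (w + 6)/(w - 4)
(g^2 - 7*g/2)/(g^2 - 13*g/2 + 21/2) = g/(g - 3)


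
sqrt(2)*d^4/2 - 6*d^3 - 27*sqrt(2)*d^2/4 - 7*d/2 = d*(d - 7*sqrt(2))*(d + sqrt(2)/2)*(sqrt(2)*d/2 + 1/2)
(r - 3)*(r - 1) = r^2 - 4*r + 3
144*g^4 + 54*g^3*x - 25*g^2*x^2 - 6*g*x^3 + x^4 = (-8*g + x)*(-3*g + x)*(2*g + x)*(3*g + x)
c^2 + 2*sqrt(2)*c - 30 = (c - 3*sqrt(2))*(c + 5*sqrt(2))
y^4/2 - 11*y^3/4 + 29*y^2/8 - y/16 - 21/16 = (y/2 + 1/4)*(y - 7/2)*(y - 3/2)*(y - 1)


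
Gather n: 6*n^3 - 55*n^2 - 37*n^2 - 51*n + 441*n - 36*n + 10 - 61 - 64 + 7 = 6*n^3 - 92*n^2 + 354*n - 108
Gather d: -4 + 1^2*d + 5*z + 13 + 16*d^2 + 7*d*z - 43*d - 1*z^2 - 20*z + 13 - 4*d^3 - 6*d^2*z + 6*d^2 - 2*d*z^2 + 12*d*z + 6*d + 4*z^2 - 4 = -4*d^3 + d^2*(22 - 6*z) + d*(-2*z^2 + 19*z - 36) + 3*z^2 - 15*z + 18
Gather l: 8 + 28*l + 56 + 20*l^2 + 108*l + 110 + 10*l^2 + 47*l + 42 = 30*l^2 + 183*l + 216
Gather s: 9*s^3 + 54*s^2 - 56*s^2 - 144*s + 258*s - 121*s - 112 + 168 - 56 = 9*s^3 - 2*s^2 - 7*s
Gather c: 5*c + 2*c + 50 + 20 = 7*c + 70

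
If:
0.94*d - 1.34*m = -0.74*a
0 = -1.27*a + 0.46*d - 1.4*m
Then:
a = -0.456003128666406*m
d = 1.78451310129057*m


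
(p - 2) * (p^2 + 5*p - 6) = p^3 + 3*p^2 - 16*p + 12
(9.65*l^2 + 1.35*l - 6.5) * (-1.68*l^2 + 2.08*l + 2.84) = -16.212*l^4 + 17.804*l^3 + 41.134*l^2 - 9.686*l - 18.46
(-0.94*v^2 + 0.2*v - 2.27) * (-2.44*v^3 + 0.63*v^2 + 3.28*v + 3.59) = 2.2936*v^5 - 1.0802*v^4 + 2.5816*v^3 - 4.1487*v^2 - 6.7276*v - 8.1493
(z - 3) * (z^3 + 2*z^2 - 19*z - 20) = z^4 - z^3 - 25*z^2 + 37*z + 60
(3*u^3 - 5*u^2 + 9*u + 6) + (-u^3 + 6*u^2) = 2*u^3 + u^2 + 9*u + 6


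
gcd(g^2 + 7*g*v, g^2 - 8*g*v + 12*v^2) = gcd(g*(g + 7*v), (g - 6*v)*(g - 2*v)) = 1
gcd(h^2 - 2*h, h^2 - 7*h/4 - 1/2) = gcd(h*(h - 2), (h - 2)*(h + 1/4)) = h - 2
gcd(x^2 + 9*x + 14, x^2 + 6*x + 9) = 1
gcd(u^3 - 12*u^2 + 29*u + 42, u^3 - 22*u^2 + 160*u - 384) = u - 6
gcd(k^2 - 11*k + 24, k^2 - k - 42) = 1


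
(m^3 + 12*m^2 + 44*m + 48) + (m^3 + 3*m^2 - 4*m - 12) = 2*m^3 + 15*m^2 + 40*m + 36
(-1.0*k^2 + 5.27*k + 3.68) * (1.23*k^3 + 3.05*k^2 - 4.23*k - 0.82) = -1.23*k^5 + 3.4321*k^4 + 24.8299*k^3 - 10.2481*k^2 - 19.8878*k - 3.0176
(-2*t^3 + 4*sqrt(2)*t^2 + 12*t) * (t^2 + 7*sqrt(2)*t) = -2*t^5 - 10*sqrt(2)*t^4 + 68*t^3 + 84*sqrt(2)*t^2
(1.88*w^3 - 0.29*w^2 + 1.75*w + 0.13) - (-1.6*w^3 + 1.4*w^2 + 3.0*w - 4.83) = 3.48*w^3 - 1.69*w^2 - 1.25*w + 4.96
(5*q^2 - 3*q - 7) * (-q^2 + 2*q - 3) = -5*q^4 + 13*q^3 - 14*q^2 - 5*q + 21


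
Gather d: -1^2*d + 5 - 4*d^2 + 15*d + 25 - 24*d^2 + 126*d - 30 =-28*d^2 + 140*d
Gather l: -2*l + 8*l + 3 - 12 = 6*l - 9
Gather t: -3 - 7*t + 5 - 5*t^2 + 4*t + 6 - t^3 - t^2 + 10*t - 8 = -t^3 - 6*t^2 + 7*t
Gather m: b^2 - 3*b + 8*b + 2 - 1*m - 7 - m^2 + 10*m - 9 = b^2 + 5*b - m^2 + 9*m - 14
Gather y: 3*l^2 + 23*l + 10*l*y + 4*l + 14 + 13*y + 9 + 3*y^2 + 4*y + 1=3*l^2 + 27*l + 3*y^2 + y*(10*l + 17) + 24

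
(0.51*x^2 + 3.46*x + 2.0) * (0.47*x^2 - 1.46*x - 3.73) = 0.2397*x^4 + 0.8816*x^3 - 6.0139*x^2 - 15.8258*x - 7.46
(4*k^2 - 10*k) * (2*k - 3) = 8*k^3 - 32*k^2 + 30*k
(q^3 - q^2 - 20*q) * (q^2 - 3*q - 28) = q^5 - 4*q^4 - 45*q^3 + 88*q^2 + 560*q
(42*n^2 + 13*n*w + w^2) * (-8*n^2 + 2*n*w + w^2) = -336*n^4 - 20*n^3*w + 60*n^2*w^2 + 15*n*w^3 + w^4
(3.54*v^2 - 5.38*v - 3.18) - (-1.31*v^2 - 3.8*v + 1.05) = 4.85*v^2 - 1.58*v - 4.23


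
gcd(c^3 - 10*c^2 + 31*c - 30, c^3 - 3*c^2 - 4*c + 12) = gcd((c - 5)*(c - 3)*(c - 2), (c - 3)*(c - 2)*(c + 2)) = c^2 - 5*c + 6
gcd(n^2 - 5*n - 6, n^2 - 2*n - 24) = n - 6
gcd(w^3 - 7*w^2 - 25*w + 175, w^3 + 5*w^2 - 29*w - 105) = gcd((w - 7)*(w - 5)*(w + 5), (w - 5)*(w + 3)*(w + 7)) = w - 5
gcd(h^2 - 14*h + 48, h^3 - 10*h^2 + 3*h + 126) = h - 6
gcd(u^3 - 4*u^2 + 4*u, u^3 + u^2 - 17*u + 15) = 1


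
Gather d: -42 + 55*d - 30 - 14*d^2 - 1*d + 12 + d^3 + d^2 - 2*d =d^3 - 13*d^2 + 52*d - 60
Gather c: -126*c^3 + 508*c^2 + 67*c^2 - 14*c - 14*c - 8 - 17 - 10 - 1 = -126*c^3 + 575*c^2 - 28*c - 36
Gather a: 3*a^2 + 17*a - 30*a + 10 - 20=3*a^2 - 13*a - 10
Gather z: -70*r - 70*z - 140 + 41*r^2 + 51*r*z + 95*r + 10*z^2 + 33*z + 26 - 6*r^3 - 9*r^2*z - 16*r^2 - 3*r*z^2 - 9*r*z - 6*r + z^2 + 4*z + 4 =-6*r^3 + 25*r^2 + 19*r + z^2*(11 - 3*r) + z*(-9*r^2 + 42*r - 33) - 110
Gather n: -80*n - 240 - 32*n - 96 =-112*n - 336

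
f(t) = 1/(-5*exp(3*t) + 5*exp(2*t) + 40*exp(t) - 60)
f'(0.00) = -0.09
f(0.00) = -0.05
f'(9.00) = 0.00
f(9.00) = 0.00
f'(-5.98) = -0.00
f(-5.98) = -0.02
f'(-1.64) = -0.00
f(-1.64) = -0.02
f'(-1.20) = -0.01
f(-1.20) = -0.02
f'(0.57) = -11.63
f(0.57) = -0.78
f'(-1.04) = -0.01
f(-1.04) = -0.02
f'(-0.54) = -0.02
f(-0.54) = -0.03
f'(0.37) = -0.72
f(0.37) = -0.15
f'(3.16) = 0.00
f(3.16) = -0.00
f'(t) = (15*exp(3*t) - 10*exp(2*t) - 40*exp(t))/(-5*exp(3*t) + 5*exp(2*t) + 40*exp(t) - 60)^2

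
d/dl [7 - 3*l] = -3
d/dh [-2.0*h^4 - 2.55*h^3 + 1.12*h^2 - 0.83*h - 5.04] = -8.0*h^3 - 7.65*h^2 + 2.24*h - 0.83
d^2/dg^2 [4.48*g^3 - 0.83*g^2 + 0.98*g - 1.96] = 26.88*g - 1.66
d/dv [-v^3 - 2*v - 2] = -3*v^2 - 2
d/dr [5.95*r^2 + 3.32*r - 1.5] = 11.9*r + 3.32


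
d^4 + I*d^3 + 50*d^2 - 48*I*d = d*(d - 6*I)*(d - I)*(d + 8*I)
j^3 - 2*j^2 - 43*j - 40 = (j - 8)*(j + 1)*(j + 5)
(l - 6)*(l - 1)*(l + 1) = l^3 - 6*l^2 - l + 6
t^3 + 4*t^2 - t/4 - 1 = (t - 1/2)*(t + 1/2)*(t + 4)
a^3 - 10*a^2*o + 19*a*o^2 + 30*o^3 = (a - 6*o)*(a - 5*o)*(a + o)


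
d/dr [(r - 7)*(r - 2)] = 2*r - 9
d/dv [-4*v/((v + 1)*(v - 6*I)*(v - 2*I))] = (8*v^3 + v^2*(4 - 32*I) + 48)/(v^6 + v^5*(2 - 16*I) + v^4*(-87 - 32*I) + v^3*(-176 + 176*I) + v^2*(56 + 384*I) + v*(288 + 192*I) + 144)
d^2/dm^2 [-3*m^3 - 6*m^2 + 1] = -18*m - 12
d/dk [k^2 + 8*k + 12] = 2*k + 8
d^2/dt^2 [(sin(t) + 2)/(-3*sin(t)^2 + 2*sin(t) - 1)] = (9*sin(t)^5 + 78*sin(t)^4 - 72*sin(t)^3 - 122*sin(t)^2 + 95*sin(t) - 8)/(3*sin(t)^2 - 2*sin(t) + 1)^3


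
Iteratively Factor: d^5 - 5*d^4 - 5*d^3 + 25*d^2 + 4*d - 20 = (d - 5)*(d^4 - 5*d^2 + 4) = (d - 5)*(d - 1)*(d^3 + d^2 - 4*d - 4) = (d - 5)*(d - 2)*(d - 1)*(d^2 + 3*d + 2) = (d - 5)*(d - 2)*(d - 1)*(d + 1)*(d + 2)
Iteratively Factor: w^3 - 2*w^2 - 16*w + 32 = (w - 2)*(w^2 - 16) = (w - 2)*(w + 4)*(w - 4)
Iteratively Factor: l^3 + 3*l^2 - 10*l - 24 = (l + 4)*(l^2 - l - 6) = (l - 3)*(l + 4)*(l + 2)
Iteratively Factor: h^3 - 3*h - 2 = (h + 1)*(h^2 - h - 2) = (h - 2)*(h + 1)*(h + 1)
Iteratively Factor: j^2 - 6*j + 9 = (j - 3)*(j - 3)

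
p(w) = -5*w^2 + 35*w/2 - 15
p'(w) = 35/2 - 10*w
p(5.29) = -62.35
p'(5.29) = -35.40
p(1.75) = 0.31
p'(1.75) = 0.00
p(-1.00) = -37.50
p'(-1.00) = 27.50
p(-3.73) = -149.84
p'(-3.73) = 54.80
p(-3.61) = -143.34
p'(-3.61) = 53.60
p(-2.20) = -77.70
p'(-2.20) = 39.50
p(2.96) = -7.01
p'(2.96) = -12.10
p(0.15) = -12.49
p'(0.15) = 16.00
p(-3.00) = -112.50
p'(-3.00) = 47.50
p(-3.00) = -112.50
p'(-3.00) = 47.50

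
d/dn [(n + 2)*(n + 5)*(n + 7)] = 3*n^2 + 28*n + 59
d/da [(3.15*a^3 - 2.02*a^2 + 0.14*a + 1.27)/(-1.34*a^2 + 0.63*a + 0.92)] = (-4.221*a^4 + 3.969*a^3 + 7.609*a^2 - 0.3132*a - 0.6713)/(1.7956*a^4 - 1.6884*a^3 - 2.0687*a^2 + 1.1592*a + 0.8464)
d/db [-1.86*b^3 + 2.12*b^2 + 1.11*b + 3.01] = -5.58*b^2 + 4.24*b + 1.11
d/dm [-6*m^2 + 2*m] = 2 - 12*m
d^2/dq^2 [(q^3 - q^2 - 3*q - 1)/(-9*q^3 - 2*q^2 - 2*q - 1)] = 6*(33*q^6 + 261*q^5 + 216*q^4 + 11*q^3 - 36*q^2 - 12*q - 1)/(729*q^9 + 486*q^8 + 594*q^7 + 467*q^6 + 240*q^5 + 144*q^4 + 59*q^3 + 18*q^2 + 6*q + 1)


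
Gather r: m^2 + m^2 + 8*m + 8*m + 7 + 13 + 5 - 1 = 2*m^2 + 16*m + 24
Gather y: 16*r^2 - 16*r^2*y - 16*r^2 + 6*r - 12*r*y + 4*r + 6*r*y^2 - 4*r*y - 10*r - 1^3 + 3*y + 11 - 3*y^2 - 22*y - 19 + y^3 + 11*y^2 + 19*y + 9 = y^3 + y^2*(6*r + 8) + y*(-16*r^2 - 16*r)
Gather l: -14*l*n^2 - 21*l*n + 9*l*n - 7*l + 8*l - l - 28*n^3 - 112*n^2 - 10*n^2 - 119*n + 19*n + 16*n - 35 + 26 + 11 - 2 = l*(-14*n^2 - 12*n) - 28*n^3 - 122*n^2 - 84*n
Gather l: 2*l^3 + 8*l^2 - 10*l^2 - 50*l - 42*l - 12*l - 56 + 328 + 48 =2*l^3 - 2*l^2 - 104*l + 320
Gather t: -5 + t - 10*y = t - 10*y - 5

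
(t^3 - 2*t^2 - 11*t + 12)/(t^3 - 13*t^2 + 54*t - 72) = (t^2 + 2*t - 3)/(t^2 - 9*t + 18)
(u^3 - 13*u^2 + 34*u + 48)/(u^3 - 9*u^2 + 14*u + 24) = (u - 8)/(u - 4)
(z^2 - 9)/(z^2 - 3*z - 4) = (9 - z^2)/(-z^2 + 3*z + 4)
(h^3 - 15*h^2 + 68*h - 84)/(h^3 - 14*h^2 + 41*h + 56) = (h^2 - 8*h + 12)/(h^2 - 7*h - 8)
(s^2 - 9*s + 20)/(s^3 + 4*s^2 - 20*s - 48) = (s - 5)/(s^2 + 8*s + 12)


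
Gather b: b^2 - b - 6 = b^2 - b - 6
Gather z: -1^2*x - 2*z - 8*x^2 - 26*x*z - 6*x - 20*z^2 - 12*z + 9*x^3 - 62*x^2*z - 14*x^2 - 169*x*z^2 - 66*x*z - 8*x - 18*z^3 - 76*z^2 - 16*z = 9*x^3 - 22*x^2 - 15*x - 18*z^3 + z^2*(-169*x - 96) + z*(-62*x^2 - 92*x - 30)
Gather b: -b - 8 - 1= -b - 9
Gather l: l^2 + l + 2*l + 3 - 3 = l^2 + 3*l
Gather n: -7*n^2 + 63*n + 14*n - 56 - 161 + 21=-7*n^2 + 77*n - 196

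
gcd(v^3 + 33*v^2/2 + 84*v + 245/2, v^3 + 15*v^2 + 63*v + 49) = v^2 + 14*v + 49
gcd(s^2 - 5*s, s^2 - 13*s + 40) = s - 5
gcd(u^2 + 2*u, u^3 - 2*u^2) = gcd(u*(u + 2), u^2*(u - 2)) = u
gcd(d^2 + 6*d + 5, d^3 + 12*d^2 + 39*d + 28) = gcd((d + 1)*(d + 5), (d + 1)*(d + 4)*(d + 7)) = d + 1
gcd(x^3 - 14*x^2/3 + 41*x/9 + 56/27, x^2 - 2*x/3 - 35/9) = x - 7/3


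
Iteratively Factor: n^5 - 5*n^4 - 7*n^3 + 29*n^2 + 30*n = (n + 2)*(n^4 - 7*n^3 + 7*n^2 + 15*n) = (n + 1)*(n + 2)*(n^3 - 8*n^2 + 15*n) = (n - 5)*(n + 1)*(n + 2)*(n^2 - 3*n) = n*(n - 5)*(n + 1)*(n + 2)*(n - 3)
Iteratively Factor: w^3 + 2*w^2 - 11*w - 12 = (w - 3)*(w^2 + 5*w + 4) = (w - 3)*(w + 4)*(w + 1)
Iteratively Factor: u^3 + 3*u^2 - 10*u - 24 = (u + 4)*(u^2 - u - 6) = (u + 2)*(u + 4)*(u - 3)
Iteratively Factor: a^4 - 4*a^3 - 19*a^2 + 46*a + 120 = (a + 3)*(a^3 - 7*a^2 + 2*a + 40) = (a + 2)*(a + 3)*(a^2 - 9*a + 20) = (a - 4)*(a + 2)*(a + 3)*(a - 5)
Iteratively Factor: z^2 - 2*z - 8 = (z - 4)*(z + 2)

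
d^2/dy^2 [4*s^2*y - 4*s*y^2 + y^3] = -8*s + 6*y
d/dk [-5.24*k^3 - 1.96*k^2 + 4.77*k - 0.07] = -15.72*k^2 - 3.92*k + 4.77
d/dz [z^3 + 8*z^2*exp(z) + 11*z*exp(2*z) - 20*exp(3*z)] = 8*z^2*exp(z) + 3*z^2 + 22*z*exp(2*z) + 16*z*exp(z) - 60*exp(3*z) + 11*exp(2*z)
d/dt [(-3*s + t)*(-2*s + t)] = -5*s + 2*t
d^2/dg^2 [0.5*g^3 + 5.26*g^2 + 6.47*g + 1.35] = 3.0*g + 10.52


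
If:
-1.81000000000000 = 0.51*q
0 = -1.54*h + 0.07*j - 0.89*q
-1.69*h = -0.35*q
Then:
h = -0.74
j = -61.29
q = -3.55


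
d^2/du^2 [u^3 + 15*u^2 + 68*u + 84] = 6*u + 30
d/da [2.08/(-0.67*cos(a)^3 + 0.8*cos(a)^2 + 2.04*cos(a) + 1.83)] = (-4.1808*cos(a)^2 + 3.328*cos(a) + 4.2432)*sin(a)/(-0.67*cos(a)^3 + 0.8*cos(a)^2 + 2.04*cos(a) + 1.83)^2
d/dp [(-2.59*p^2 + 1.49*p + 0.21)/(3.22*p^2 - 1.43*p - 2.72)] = (-1.0941*p^2 + 12.7372*p - 3.7525)/(10.3684*p^4 - 9.2092*p^3 - 15.4719*p^2 + 7.7792*p + 7.3984)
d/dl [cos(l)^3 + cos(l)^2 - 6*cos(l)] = (-3*cos(l)^2 - 2*cos(l) + 6)*sin(l)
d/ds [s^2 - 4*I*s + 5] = 2*s - 4*I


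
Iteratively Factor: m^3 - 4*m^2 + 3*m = (m - 3)*(m^2 - m) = (m - 3)*(m - 1)*(m)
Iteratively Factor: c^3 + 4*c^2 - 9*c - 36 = (c + 3)*(c^2 + c - 12) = (c - 3)*(c + 3)*(c + 4)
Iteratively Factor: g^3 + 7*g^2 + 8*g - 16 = (g + 4)*(g^2 + 3*g - 4) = (g + 4)^2*(g - 1)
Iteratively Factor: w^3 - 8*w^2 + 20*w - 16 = (w - 2)*(w^2 - 6*w + 8) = (w - 4)*(w - 2)*(w - 2)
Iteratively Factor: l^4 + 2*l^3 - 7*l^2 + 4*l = (l - 1)*(l^3 + 3*l^2 - 4*l) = (l - 1)^2*(l^2 + 4*l) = l*(l - 1)^2*(l + 4)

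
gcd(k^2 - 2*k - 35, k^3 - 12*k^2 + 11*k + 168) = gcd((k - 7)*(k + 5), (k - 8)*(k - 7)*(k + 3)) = k - 7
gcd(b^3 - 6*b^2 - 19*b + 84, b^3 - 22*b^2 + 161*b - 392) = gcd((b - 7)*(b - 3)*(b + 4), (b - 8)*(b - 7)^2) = b - 7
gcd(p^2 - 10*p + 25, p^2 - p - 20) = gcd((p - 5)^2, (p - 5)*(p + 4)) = p - 5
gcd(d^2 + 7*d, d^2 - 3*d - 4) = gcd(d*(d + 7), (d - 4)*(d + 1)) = 1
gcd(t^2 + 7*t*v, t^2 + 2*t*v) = t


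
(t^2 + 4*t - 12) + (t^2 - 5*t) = 2*t^2 - t - 12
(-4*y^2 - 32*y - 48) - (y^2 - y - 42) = -5*y^2 - 31*y - 6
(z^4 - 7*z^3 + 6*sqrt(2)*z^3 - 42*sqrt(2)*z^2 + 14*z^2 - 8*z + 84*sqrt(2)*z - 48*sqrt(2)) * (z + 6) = z^5 - z^4 + 6*sqrt(2)*z^4 - 28*z^3 - 6*sqrt(2)*z^3 - 168*sqrt(2)*z^2 + 76*z^2 - 48*z + 456*sqrt(2)*z - 288*sqrt(2)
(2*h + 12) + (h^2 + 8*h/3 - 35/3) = h^2 + 14*h/3 + 1/3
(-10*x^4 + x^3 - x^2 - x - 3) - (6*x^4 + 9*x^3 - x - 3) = -16*x^4 - 8*x^3 - x^2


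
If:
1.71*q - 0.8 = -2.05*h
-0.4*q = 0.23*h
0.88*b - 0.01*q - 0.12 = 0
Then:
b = 0.13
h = 0.75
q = -0.43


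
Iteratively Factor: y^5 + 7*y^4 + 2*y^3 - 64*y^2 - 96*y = (y + 4)*(y^4 + 3*y^3 - 10*y^2 - 24*y) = (y + 2)*(y + 4)*(y^3 + y^2 - 12*y) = (y - 3)*(y + 2)*(y + 4)*(y^2 + 4*y) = y*(y - 3)*(y + 2)*(y + 4)*(y + 4)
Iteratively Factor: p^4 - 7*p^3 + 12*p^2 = (p)*(p^3 - 7*p^2 + 12*p) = p*(p - 4)*(p^2 - 3*p) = p*(p - 4)*(p - 3)*(p)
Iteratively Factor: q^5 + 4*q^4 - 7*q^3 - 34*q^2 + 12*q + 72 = (q - 2)*(q^4 + 6*q^3 + 5*q^2 - 24*q - 36) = (q - 2)*(q + 3)*(q^3 + 3*q^2 - 4*q - 12) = (q - 2)*(q + 2)*(q + 3)*(q^2 + q - 6) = (q - 2)^2*(q + 2)*(q + 3)*(q + 3)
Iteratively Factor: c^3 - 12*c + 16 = (c + 4)*(c^2 - 4*c + 4) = (c - 2)*(c + 4)*(c - 2)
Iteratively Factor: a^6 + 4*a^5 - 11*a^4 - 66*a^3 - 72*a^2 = (a - 4)*(a^5 + 8*a^4 + 21*a^3 + 18*a^2) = (a - 4)*(a + 2)*(a^4 + 6*a^3 + 9*a^2) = (a - 4)*(a + 2)*(a + 3)*(a^3 + 3*a^2) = a*(a - 4)*(a + 2)*(a + 3)*(a^2 + 3*a) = a^2*(a - 4)*(a + 2)*(a + 3)*(a + 3)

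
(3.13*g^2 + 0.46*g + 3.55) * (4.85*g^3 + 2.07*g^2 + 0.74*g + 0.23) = 15.1805*g^5 + 8.7101*g^4 + 20.4859*g^3 + 8.4088*g^2 + 2.7328*g + 0.8165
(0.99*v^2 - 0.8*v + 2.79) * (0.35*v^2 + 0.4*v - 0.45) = 0.3465*v^4 + 0.116*v^3 + 0.211*v^2 + 1.476*v - 1.2555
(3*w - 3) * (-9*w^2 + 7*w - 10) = -27*w^3 + 48*w^2 - 51*w + 30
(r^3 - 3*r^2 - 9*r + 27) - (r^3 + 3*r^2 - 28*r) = -6*r^2 + 19*r + 27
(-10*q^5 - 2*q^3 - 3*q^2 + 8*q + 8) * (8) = -80*q^5 - 16*q^3 - 24*q^2 + 64*q + 64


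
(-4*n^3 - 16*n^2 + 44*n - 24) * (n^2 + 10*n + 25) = -4*n^5 - 56*n^4 - 216*n^3 + 16*n^2 + 860*n - 600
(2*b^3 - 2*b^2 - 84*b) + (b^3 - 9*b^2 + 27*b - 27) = 3*b^3 - 11*b^2 - 57*b - 27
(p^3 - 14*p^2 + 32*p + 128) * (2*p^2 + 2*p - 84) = 2*p^5 - 26*p^4 - 48*p^3 + 1496*p^2 - 2432*p - 10752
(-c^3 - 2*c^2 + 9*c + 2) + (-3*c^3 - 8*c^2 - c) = -4*c^3 - 10*c^2 + 8*c + 2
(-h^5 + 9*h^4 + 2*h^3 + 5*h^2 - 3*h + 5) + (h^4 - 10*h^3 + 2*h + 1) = -h^5 + 10*h^4 - 8*h^3 + 5*h^2 - h + 6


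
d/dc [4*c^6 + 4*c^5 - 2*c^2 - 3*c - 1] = 24*c^5 + 20*c^4 - 4*c - 3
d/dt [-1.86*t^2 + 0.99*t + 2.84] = 0.99 - 3.72*t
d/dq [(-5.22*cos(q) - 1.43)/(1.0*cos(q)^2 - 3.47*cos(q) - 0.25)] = (-5.22*cos(q)^2 - 2.86*cos(q) + 3.6571)*sin(q)/(1.0*cos(q)^4 - 6.94*cos(q)^3 + 11.5409*cos(q)^2 + 1.735*cos(q) + 0.0625)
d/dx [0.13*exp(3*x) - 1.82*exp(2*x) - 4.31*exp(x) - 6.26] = (0.39*exp(2*x) - 3.64*exp(x) - 4.31)*exp(x)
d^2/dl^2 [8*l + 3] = 0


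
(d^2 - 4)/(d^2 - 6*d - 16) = (d - 2)/(d - 8)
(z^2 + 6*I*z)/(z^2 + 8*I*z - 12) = z/(z + 2*I)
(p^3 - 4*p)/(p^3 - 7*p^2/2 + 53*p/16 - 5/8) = 16*p*(p + 2)/(16*p^2 - 24*p + 5)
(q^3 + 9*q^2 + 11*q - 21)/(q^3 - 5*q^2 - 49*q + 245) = (q^2 + 2*q - 3)/(q^2 - 12*q + 35)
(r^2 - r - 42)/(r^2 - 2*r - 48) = (r - 7)/(r - 8)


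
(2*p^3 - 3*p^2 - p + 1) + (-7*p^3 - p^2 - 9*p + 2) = -5*p^3 - 4*p^2 - 10*p + 3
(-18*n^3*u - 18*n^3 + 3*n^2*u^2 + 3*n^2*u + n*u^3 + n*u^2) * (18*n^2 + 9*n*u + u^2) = -324*n^5*u - 324*n^5 - 108*n^4*u^2 - 108*n^4*u + 27*n^3*u^3 + 27*n^3*u^2 + 12*n^2*u^4 + 12*n^2*u^3 + n*u^5 + n*u^4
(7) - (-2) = 9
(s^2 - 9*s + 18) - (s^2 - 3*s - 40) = 58 - 6*s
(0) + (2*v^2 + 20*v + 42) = 2*v^2 + 20*v + 42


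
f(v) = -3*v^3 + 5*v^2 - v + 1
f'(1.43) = -5.10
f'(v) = -9*v^2 + 10*v - 1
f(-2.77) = 105.90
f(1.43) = 1.02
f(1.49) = 0.69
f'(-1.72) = -44.83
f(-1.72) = 32.78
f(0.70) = 1.72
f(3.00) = -38.00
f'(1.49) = -6.08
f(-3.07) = 138.00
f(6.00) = -473.00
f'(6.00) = -265.00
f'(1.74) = -10.85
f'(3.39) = -70.53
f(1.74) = -1.41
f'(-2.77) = -97.76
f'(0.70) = 1.59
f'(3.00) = -52.00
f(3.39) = -61.80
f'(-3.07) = -116.52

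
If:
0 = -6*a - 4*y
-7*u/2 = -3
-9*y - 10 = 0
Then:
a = 20/27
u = 6/7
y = -10/9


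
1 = 1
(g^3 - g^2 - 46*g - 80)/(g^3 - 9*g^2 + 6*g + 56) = (g^2 - 3*g - 40)/(g^2 - 11*g + 28)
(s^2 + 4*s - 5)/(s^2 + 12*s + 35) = (s - 1)/(s + 7)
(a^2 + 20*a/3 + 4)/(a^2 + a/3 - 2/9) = 3*(a + 6)/(3*a - 1)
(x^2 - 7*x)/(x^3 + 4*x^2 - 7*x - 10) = x*(x - 7)/(x^3 + 4*x^2 - 7*x - 10)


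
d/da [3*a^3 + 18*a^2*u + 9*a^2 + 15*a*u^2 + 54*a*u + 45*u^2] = 9*a^2 + 36*a*u + 18*a + 15*u^2 + 54*u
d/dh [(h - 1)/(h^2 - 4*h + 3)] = -1/(h^2 - 6*h + 9)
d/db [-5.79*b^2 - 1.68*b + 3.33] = -11.58*b - 1.68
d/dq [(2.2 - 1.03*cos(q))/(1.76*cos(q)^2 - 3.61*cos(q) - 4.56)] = (-1.8128*cos(q)^2 + 7.744*cos(q) - 12.6388)*sin(q)/(3.0976*cos(q)^4 - 12.7072*cos(q)^3 - 3.0191*cos(q)^2 + 32.9232*cos(q) + 20.7936)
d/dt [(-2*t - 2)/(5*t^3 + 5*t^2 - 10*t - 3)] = 2*(10*t^3 + 20*t^2 + 10*t - 7)/(25*t^6 + 50*t^5 - 75*t^4 - 130*t^3 + 70*t^2 + 60*t + 9)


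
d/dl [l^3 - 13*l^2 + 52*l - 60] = 3*l^2 - 26*l + 52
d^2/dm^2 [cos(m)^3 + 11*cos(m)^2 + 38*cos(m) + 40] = -155*cos(m)/4 - 22*cos(2*m) - 9*cos(3*m)/4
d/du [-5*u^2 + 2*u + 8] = 2 - 10*u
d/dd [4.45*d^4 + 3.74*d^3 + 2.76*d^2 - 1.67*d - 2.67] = 17.8*d^3 + 11.22*d^2 + 5.52*d - 1.67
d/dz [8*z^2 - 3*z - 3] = 16*z - 3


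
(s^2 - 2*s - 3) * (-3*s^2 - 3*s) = -3*s^4 + 3*s^3 + 15*s^2 + 9*s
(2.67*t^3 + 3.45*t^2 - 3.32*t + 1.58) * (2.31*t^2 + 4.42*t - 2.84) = 6.1677*t^5 + 19.7709*t^4 - 0.00299999999999923*t^3 - 20.8226*t^2 + 16.4124*t - 4.4872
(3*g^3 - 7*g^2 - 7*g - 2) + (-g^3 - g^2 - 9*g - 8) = 2*g^3 - 8*g^2 - 16*g - 10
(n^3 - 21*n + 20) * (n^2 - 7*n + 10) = n^5 - 7*n^4 - 11*n^3 + 167*n^2 - 350*n + 200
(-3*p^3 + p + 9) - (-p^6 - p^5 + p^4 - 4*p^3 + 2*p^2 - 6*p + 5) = p^6 + p^5 - p^4 + p^3 - 2*p^2 + 7*p + 4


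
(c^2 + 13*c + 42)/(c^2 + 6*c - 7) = (c + 6)/(c - 1)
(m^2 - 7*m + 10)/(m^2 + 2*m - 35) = (m - 2)/(m + 7)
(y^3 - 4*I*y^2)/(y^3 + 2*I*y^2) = (y - 4*I)/(y + 2*I)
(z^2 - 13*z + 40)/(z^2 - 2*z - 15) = (z - 8)/(z + 3)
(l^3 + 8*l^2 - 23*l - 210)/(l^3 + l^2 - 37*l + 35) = (l + 6)/(l - 1)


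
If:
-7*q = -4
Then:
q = 4/7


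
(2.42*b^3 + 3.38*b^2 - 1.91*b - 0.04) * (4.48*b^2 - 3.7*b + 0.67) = 10.8416*b^5 + 6.1884*b^4 - 19.4414*b^3 + 9.1524*b^2 - 1.1317*b - 0.0268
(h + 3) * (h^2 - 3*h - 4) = h^3 - 13*h - 12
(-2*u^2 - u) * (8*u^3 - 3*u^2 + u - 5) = -16*u^5 - 2*u^4 + u^3 + 9*u^2 + 5*u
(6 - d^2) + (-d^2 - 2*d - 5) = -2*d^2 - 2*d + 1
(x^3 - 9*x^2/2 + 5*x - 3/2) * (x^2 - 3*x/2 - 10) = x^5 - 6*x^4 + 7*x^3/4 + 36*x^2 - 191*x/4 + 15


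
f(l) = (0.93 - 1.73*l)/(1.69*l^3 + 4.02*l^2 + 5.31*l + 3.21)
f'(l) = (0.93 - 1.73*l)*(-5.07*l^2 - 8.04*l - 5.31)/(1.69*l^3 + 4.02*l^2 + 5.31*l + 3.21)^2 - 1.73/(1.69*l^3 + 4.02*l^2 + 5.31*l + 3.21) = (5.8474*l^3 + 2.2395*l^2 - 7.4772*l - 10.4916)/(2.8561*l^6 + 13.5876*l^5 + 34.1082*l^4 + 53.5422*l^3 + 54.0045*l^2 + 34.0902*l + 10.3041)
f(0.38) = 0.05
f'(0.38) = -0.36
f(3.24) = -0.04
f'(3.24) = 0.01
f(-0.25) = 0.65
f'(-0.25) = -1.93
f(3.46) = -0.04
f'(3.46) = 0.01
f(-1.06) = 32.34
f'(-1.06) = -960.46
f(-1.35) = -4.13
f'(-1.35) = -17.15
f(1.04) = -0.06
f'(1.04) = -0.04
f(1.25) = -0.06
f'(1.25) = -0.01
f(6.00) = -0.02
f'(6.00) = 0.00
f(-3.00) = -0.28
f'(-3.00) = -0.26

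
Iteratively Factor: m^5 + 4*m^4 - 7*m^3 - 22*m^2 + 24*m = (m - 1)*(m^4 + 5*m^3 - 2*m^2 - 24*m) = (m - 1)*(m + 3)*(m^3 + 2*m^2 - 8*m) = (m - 2)*(m - 1)*(m + 3)*(m^2 + 4*m) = m*(m - 2)*(m - 1)*(m + 3)*(m + 4)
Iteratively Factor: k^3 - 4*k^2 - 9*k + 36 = (k - 3)*(k^2 - k - 12) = (k - 3)*(k + 3)*(k - 4)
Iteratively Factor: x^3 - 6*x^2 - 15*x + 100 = (x + 4)*(x^2 - 10*x + 25) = (x - 5)*(x + 4)*(x - 5)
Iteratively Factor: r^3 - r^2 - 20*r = (r + 4)*(r^2 - 5*r) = (r - 5)*(r + 4)*(r)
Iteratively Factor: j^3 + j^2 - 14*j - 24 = (j + 2)*(j^2 - j - 12) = (j - 4)*(j + 2)*(j + 3)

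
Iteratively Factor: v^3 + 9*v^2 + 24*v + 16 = (v + 1)*(v^2 + 8*v + 16) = (v + 1)*(v + 4)*(v + 4)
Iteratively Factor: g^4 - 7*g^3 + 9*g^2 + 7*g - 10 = (g - 5)*(g^3 - 2*g^2 - g + 2) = (g - 5)*(g - 1)*(g^2 - g - 2) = (g - 5)*(g - 1)*(g + 1)*(g - 2)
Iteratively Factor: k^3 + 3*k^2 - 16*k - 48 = (k + 3)*(k^2 - 16) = (k - 4)*(k + 3)*(k + 4)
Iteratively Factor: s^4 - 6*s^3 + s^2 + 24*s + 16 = (s + 1)*(s^3 - 7*s^2 + 8*s + 16) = (s - 4)*(s + 1)*(s^2 - 3*s - 4) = (s - 4)*(s + 1)^2*(s - 4)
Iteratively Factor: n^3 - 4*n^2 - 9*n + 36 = (n - 3)*(n^2 - n - 12) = (n - 4)*(n - 3)*(n + 3)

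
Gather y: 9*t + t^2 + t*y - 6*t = t^2 + t*y + 3*t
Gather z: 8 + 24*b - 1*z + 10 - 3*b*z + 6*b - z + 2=30*b + z*(-3*b - 2) + 20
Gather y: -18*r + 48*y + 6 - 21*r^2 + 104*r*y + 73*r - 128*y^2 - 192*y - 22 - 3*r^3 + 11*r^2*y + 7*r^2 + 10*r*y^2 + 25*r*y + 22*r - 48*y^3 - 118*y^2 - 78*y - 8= -3*r^3 - 14*r^2 + 77*r - 48*y^3 + y^2*(10*r - 246) + y*(11*r^2 + 129*r - 222) - 24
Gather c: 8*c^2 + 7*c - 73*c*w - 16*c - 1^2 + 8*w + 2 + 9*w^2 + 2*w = 8*c^2 + c*(-73*w - 9) + 9*w^2 + 10*w + 1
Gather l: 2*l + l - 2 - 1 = 3*l - 3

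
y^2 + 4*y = y*(y + 4)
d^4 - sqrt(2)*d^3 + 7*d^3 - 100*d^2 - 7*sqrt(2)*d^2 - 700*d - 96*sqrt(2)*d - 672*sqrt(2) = (d + 7)*(d - 8*sqrt(2))*(d + sqrt(2))*(d + 6*sqrt(2))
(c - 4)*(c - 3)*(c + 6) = c^3 - c^2 - 30*c + 72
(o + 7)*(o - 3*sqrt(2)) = o^2 - 3*sqrt(2)*o + 7*o - 21*sqrt(2)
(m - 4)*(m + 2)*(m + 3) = m^3 + m^2 - 14*m - 24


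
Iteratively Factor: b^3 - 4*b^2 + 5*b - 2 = (b - 2)*(b^2 - 2*b + 1) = (b - 2)*(b - 1)*(b - 1)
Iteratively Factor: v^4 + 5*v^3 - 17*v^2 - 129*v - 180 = (v - 5)*(v^3 + 10*v^2 + 33*v + 36) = (v - 5)*(v + 3)*(v^2 + 7*v + 12) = (v - 5)*(v + 3)*(v + 4)*(v + 3)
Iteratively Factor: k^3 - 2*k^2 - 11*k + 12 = (k - 4)*(k^2 + 2*k - 3) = (k - 4)*(k + 3)*(k - 1)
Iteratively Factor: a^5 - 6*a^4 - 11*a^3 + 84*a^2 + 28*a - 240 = (a - 4)*(a^4 - 2*a^3 - 19*a^2 + 8*a + 60) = (a - 4)*(a + 2)*(a^3 - 4*a^2 - 11*a + 30) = (a - 4)*(a - 2)*(a + 2)*(a^2 - 2*a - 15) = (a - 5)*(a - 4)*(a - 2)*(a + 2)*(a + 3)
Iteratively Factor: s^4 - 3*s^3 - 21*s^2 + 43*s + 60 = (s - 3)*(s^3 - 21*s - 20) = (s - 3)*(s + 4)*(s^2 - 4*s - 5) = (s - 3)*(s + 1)*(s + 4)*(s - 5)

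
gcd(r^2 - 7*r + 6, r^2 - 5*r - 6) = r - 6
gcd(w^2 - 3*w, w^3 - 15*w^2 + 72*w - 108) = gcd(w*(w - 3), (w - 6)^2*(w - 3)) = w - 3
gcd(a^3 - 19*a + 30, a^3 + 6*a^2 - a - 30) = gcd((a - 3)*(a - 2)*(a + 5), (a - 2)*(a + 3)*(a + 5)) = a^2 + 3*a - 10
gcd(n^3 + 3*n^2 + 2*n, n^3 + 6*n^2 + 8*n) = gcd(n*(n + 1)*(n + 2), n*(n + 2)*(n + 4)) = n^2 + 2*n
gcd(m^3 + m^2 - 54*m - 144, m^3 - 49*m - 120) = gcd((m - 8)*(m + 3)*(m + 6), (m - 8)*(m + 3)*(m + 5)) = m^2 - 5*m - 24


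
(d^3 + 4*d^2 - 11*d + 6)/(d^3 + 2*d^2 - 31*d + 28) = (d^2 + 5*d - 6)/(d^2 + 3*d - 28)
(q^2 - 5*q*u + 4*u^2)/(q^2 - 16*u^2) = (q - u)/(q + 4*u)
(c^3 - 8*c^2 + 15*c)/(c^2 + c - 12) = c*(c - 5)/(c + 4)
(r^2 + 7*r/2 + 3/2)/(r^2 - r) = (2*r^2 + 7*r + 3)/(2*r*(r - 1))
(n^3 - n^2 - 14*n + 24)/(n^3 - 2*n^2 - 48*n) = (-n^3 + n^2 + 14*n - 24)/(n*(-n^2 + 2*n + 48))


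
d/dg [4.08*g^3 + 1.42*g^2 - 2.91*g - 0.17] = 12.24*g^2 + 2.84*g - 2.91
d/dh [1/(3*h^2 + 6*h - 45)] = 2*(-h - 1)/(3*(h^2 + 2*h - 15)^2)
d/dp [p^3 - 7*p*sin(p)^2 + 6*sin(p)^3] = 3*p^2 - 7*p*sin(2*p) + 18*sin(p)^2*cos(p) - 7*sin(p)^2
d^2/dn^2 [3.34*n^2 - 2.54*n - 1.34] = 6.68000000000000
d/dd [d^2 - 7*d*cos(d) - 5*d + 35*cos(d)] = 7*d*sin(d) + 2*d - 35*sin(d) - 7*cos(d) - 5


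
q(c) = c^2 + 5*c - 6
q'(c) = 2*c + 5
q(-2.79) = -12.17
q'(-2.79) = -0.58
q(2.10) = 8.91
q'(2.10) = 9.20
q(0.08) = -5.59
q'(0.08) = 5.16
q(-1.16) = -10.45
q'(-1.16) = 2.68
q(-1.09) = -10.26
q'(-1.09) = 2.82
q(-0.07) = -6.35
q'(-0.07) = 4.86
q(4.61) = 38.30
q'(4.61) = 14.22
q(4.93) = 42.95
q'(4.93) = 14.86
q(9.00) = 120.00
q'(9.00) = 23.00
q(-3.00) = -12.00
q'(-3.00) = -1.00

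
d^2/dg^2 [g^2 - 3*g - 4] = 2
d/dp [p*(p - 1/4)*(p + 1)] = 3*p^2 + 3*p/2 - 1/4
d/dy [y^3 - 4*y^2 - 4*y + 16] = 3*y^2 - 8*y - 4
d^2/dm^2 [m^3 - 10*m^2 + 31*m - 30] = 6*m - 20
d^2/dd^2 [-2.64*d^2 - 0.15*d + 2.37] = -5.28000000000000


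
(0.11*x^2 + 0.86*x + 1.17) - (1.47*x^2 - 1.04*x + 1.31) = -1.36*x^2 + 1.9*x - 0.14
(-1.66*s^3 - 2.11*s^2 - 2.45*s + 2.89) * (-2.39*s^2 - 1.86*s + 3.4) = 3.9674*s^5 + 8.1305*s^4 + 4.1361*s^3 - 9.5241*s^2 - 13.7054*s + 9.826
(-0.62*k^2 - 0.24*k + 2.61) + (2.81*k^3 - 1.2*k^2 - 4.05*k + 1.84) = 2.81*k^3 - 1.82*k^2 - 4.29*k + 4.45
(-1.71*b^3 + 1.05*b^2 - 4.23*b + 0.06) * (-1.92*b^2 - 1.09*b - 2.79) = 3.2832*b^5 - 0.1521*b^4 + 11.748*b^3 + 1.566*b^2 + 11.7363*b - 0.1674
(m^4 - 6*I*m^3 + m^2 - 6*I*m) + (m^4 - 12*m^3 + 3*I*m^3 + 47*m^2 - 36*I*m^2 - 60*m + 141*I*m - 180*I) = 2*m^4 - 12*m^3 - 3*I*m^3 + 48*m^2 - 36*I*m^2 - 60*m + 135*I*m - 180*I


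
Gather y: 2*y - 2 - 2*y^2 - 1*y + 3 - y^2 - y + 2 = 3 - 3*y^2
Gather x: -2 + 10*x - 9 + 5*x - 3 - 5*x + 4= 10*x - 10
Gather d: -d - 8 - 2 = -d - 10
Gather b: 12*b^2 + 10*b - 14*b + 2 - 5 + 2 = 12*b^2 - 4*b - 1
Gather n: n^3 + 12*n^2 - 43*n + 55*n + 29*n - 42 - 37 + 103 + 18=n^3 + 12*n^2 + 41*n + 42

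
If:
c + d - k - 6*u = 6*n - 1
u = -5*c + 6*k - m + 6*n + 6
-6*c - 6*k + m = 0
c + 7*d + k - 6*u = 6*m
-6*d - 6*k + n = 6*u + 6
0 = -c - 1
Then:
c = -1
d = -37415/11132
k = -71/11132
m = -33609/5566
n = -6981/2783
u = 5425/2783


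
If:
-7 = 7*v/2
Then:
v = -2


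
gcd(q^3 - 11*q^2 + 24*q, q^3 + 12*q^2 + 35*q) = q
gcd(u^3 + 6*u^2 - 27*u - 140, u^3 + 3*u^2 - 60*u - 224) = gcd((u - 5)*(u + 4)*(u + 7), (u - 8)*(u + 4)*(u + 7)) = u^2 + 11*u + 28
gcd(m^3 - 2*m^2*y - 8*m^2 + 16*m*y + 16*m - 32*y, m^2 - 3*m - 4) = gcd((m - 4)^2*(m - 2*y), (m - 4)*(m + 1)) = m - 4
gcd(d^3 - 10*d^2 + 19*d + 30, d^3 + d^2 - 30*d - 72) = d - 6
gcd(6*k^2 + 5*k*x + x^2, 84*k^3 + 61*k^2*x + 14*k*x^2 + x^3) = 3*k + x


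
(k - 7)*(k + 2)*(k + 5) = k^3 - 39*k - 70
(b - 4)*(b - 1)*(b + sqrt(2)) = b^3 - 5*b^2 + sqrt(2)*b^2 - 5*sqrt(2)*b + 4*b + 4*sqrt(2)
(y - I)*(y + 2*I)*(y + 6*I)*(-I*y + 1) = -I*y^4 + 8*y^3 + 11*I*y^2 + 8*y + 12*I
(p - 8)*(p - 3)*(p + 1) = p^3 - 10*p^2 + 13*p + 24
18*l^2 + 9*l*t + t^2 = (3*l + t)*(6*l + t)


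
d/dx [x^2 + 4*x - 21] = 2*x + 4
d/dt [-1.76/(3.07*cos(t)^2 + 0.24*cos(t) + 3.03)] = -(10.8064*cos(t) + 0.4224)*sin(t)/(3.07*cos(t)^2 + 0.24*cos(t) + 3.03)^2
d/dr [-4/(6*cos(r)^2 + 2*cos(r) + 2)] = -2*(6*cos(r) + 1)*sin(r)/(3*cos(r)^2 + cos(r) + 1)^2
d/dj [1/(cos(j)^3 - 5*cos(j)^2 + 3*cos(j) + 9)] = (3*cos(j) - 1)*sin(j)/((cos(j) - 3)^3*(cos(j) + 1)^2)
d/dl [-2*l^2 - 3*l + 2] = -4*l - 3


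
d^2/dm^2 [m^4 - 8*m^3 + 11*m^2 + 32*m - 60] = 12*m^2 - 48*m + 22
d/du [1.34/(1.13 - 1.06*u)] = 1.4204/(1.06*u - 1.13)^2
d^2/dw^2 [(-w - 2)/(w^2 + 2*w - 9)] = 2*(-4*(w + 1)^2*(w + 2) + (3*w + 4)*(w^2 + 2*w - 9))/(w^2 + 2*w - 9)^3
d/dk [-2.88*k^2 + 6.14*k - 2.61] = 6.14 - 5.76*k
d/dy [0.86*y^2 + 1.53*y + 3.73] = 1.72*y + 1.53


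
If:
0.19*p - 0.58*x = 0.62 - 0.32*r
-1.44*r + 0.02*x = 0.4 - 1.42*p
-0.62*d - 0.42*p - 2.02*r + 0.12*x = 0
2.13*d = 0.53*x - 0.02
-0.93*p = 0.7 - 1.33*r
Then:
No Solution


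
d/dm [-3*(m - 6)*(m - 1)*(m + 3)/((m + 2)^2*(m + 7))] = 3*(-15*m^3 - 64*m^2 + 61*m + 498)/(m^5 + 20*m^4 + 145*m^3 + 470*m^2 + 700*m + 392)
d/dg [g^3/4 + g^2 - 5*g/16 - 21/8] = 3*g^2/4 + 2*g - 5/16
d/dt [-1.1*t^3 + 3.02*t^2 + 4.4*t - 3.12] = -3.3*t^2 + 6.04*t + 4.4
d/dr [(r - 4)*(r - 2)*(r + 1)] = 3*r^2 - 10*r + 2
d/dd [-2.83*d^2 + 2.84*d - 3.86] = 2.84 - 5.66*d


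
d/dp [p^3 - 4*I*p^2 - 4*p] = 3*p^2 - 8*I*p - 4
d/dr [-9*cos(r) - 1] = 9*sin(r)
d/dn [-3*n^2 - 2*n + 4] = -6*n - 2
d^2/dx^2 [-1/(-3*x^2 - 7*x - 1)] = 2*(-9*x^2 - 21*x + (6*x + 7)^2 - 3)/(3*x^2 + 7*x + 1)^3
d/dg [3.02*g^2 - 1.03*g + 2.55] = 6.04*g - 1.03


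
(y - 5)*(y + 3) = y^2 - 2*y - 15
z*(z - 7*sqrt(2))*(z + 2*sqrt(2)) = z^3 - 5*sqrt(2)*z^2 - 28*z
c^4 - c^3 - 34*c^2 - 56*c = c*(c - 7)*(c + 2)*(c + 4)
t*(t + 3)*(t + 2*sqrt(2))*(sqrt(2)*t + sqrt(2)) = sqrt(2)*t^4 + 4*t^3 + 4*sqrt(2)*t^3 + 3*sqrt(2)*t^2 + 16*t^2 + 12*t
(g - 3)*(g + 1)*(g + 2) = g^3 - 7*g - 6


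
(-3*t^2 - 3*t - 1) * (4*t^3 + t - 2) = -12*t^5 - 12*t^4 - 7*t^3 + 3*t^2 + 5*t + 2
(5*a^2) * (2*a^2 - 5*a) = 10*a^4 - 25*a^3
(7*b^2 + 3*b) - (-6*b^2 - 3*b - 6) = 13*b^2 + 6*b + 6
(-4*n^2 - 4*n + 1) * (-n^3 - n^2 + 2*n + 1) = 4*n^5 + 8*n^4 - 5*n^3 - 13*n^2 - 2*n + 1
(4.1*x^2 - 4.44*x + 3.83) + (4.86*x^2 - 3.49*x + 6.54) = 8.96*x^2 - 7.93*x + 10.37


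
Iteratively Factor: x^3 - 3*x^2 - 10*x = (x - 5)*(x^2 + 2*x) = x*(x - 5)*(x + 2)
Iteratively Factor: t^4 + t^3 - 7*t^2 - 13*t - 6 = (t + 2)*(t^3 - t^2 - 5*t - 3) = (t + 1)*(t + 2)*(t^2 - 2*t - 3) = (t - 3)*(t + 1)*(t + 2)*(t + 1)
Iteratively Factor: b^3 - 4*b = (b - 2)*(b^2 + 2*b) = b*(b - 2)*(b + 2)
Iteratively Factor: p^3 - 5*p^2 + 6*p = (p - 2)*(p^2 - 3*p) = (p - 3)*(p - 2)*(p)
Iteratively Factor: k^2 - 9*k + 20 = (k - 5)*(k - 4)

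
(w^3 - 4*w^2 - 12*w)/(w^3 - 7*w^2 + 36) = w/(w - 3)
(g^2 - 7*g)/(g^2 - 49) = g/(g + 7)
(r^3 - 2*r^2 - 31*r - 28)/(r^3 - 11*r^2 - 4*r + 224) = (r + 1)/(r - 8)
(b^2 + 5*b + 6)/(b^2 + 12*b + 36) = (b^2 + 5*b + 6)/(b^2 + 12*b + 36)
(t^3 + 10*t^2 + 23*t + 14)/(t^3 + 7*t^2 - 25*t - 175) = (t^2 + 3*t + 2)/(t^2 - 25)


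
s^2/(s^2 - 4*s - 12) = s^2/(s^2 - 4*s - 12)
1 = 1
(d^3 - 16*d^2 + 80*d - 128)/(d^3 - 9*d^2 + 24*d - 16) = (d - 8)/(d - 1)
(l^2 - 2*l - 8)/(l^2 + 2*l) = (l - 4)/l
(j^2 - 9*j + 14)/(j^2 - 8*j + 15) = (j^2 - 9*j + 14)/(j^2 - 8*j + 15)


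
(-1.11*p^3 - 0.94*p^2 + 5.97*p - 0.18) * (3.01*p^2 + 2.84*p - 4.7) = -3.3411*p^5 - 5.9818*p^4 + 20.5171*p^3 + 20.831*p^2 - 28.5702*p + 0.846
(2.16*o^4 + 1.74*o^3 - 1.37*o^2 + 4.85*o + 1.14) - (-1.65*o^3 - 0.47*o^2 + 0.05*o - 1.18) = 2.16*o^4 + 3.39*o^3 - 0.9*o^2 + 4.8*o + 2.32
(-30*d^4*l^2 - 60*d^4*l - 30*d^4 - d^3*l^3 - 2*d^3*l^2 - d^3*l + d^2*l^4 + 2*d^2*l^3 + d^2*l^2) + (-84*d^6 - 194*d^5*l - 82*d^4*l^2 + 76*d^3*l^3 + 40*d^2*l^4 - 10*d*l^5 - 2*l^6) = -84*d^6 - 194*d^5*l - 112*d^4*l^2 - 60*d^4*l - 30*d^4 + 75*d^3*l^3 - 2*d^3*l^2 - d^3*l + 41*d^2*l^4 + 2*d^2*l^3 + d^2*l^2 - 10*d*l^5 - 2*l^6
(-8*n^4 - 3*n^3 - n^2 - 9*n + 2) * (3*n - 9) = -24*n^5 + 63*n^4 + 24*n^3 - 18*n^2 + 87*n - 18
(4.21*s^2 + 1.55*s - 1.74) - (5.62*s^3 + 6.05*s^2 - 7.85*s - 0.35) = -5.62*s^3 - 1.84*s^2 + 9.4*s - 1.39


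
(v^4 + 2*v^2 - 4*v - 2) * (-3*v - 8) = -3*v^5 - 8*v^4 - 6*v^3 - 4*v^2 + 38*v + 16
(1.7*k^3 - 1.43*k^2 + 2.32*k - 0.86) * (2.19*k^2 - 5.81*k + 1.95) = 3.723*k^5 - 13.0087*k^4 + 16.7041*k^3 - 18.1511*k^2 + 9.5206*k - 1.677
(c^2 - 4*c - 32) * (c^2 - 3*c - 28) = c^4 - 7*c^3 - 48*c^2 + 208*c + 896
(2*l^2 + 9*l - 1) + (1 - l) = 2*l^2 + 8*l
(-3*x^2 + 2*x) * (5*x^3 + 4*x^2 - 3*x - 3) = -15*x^5 - 2*x^4 + 17*x^3 + 3*x^2 - 6*x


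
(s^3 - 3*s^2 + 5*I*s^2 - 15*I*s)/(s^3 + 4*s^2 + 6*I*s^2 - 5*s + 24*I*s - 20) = s*(s - 3)/(s^2 + s*(4 + I) + 4*I)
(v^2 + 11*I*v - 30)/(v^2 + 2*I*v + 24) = (v + 5*I)/(v - 4*I)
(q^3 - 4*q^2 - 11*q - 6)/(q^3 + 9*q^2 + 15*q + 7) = (q - 6)/(q + 7)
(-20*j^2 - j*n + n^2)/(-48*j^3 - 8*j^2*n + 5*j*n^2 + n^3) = (5*j - n)/(12*j^2 - j*n - n^2)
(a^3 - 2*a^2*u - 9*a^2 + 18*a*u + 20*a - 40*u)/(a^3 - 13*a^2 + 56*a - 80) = (a - 2*u)/(a - 4)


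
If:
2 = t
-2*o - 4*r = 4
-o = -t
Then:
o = 2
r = -2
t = 2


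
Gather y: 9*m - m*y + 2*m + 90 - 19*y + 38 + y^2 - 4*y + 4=11*m + y^2 + y*(-m - 23) + 132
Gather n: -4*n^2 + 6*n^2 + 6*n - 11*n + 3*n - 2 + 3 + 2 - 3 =2*n^2 - 2*n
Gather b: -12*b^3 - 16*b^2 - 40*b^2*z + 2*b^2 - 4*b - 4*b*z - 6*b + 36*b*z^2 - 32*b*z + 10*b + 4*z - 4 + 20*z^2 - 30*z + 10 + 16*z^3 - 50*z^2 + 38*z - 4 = -12*b^3 + b^2*(-40*z - 14) + b*(36*z^2 - 36*z) + 16*z^3 - 30*z^2 + 12*z + 2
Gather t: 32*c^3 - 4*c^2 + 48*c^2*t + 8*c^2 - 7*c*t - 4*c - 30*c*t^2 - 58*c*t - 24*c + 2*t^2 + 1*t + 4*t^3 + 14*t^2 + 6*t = 32*c^3 + 4*c^2 - 28*c + 4*t^3 + t^2*(16 - 30*c) + t*(48*c^2 - 65*c + 7)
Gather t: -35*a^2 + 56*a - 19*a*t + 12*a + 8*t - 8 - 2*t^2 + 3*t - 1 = -35*a^2 + 68*a - 2*t^2 + t*(11 - 19*a) - 9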